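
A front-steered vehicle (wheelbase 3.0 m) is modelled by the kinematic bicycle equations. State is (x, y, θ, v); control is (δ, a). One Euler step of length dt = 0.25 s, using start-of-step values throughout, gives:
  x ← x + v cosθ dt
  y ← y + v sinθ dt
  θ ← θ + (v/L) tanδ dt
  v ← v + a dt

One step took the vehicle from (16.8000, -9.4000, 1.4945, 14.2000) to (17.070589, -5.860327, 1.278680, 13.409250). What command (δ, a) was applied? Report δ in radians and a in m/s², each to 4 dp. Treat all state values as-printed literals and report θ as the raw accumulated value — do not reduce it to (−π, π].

δ = -0.1804, a = -3.1630

a = (v'−v)/dt = (-0.790750)/0.25 = -3.1630
Δθ = θ'−θ = -0.215820;  (v·dt/L) = 14.2000·0.25/3.0 = 1.183333
tan δ = Δθ·L/(v·dt) = -0.182383  →  δ = -0.1804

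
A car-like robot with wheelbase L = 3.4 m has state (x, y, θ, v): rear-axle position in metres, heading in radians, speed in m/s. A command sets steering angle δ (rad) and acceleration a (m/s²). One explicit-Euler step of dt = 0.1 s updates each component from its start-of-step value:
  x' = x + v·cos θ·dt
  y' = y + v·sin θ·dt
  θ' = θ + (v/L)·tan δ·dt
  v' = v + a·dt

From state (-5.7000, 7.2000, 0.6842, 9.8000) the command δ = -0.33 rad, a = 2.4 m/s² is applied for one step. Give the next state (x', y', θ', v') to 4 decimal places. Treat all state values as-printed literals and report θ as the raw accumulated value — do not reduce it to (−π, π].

(-4.9406, 7.8194, 0.5855, 10.0400)

x' = -5.7000 + 9.8000·cos(0.6842)·0.1 = -4.9406
y' = 7.2000 + 9.8000·sin(0.6842)·0.1 = 7.8194
θ' = 0.6842 + (9.8000/3.4)·tan(-0.33)·0.1 = 0.5855
v' = 9.8000 + 2.4000·0.1 = 10.0400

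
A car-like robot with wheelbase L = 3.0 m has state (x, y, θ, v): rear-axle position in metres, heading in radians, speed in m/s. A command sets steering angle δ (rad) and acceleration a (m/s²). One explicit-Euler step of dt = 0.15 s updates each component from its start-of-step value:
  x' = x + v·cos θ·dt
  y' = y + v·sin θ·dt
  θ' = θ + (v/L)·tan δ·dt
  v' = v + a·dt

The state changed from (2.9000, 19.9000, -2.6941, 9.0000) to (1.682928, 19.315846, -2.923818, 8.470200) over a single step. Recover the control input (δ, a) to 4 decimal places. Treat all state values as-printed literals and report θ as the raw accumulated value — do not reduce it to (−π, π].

a = (v'−v)/dt = (-0.529800)/0.15 = -3.5320
Δθ = θ'−θ = -0.229718;  (v·dt/L) = 9.0000·0.15/3.0 = 0.450000
tan δ = Δθ·L/(v·dt) = -0.510484  →  δ = -0.4720

δ = -0.4720, a = -3.5320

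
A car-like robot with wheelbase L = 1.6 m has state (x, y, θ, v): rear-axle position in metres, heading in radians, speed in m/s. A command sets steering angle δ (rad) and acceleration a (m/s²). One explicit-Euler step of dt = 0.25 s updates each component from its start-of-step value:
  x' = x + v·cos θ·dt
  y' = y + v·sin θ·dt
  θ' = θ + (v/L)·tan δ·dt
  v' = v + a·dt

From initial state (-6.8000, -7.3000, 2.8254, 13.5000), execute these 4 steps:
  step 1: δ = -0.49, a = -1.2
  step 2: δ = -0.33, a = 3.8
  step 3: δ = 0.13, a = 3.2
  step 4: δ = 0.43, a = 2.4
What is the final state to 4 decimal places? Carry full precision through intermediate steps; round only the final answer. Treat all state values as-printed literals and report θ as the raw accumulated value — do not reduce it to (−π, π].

(-7.4429, 3.5703, 2.3542, 15.5500)

after step 1 (δ=-0.49, a=-1.2): (-10.007688, -6.250543, 1.700284, 13.200000)
after step 2 (δ=-0.33, a=3.8): (-10.433806, -2.978170, 0.993827, 14.150000)
after step 3 (δ=0.13, a=3.2): (-8.504147, -0.013322, 1.282879, 14.950000)
after step 4 (δ=0.43, a=2.4): (-7.442862, 3.570332, 2.354189, 15.550000)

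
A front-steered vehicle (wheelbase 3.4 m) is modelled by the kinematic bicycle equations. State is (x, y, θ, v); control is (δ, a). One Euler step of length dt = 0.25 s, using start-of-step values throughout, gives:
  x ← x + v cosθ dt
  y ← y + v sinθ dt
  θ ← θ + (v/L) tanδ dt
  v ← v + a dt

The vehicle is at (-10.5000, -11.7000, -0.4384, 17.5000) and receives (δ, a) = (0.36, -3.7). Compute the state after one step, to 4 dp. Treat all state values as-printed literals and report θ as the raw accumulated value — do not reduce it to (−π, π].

(-6.5387, -13.5571, 0.0459, 16.5750)

x' = -10.5000 + 17.5000·cos(-0.4384)·0.25 = -6.5387
y' = -11.7000 + 17.5000·sin(-0.4384)·0.25 = -13.5571
θ' = -0.4384 + (17.5000/3.4)·tan(0.36)·0.25 = 0.0459
v' = 17.5000 − 3.7000·0.25 = 16.5750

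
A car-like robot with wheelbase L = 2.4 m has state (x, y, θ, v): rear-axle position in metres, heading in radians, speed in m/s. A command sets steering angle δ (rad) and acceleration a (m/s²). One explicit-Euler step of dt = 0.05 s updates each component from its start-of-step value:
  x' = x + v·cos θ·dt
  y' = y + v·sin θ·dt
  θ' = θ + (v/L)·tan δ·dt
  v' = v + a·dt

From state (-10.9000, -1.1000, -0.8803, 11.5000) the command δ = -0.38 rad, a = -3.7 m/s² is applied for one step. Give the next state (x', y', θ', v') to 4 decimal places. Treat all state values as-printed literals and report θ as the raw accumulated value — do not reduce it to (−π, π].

(-10.5338, -1.5433, -0.9760, 11.3150)

x' = -10.9000 + 11.5000·cos(-0.8803)·0.05 = -10.5338
y' = -1.1000 + 11.5000·sin(-0.8803)·0.05 = -1.5433
θ' = -0.8803 + (11.5000/2.4)·tan(-0.38)·0.05 = -0.9760
v' = 11.5000 − 3.7000·0.05 = 11.3150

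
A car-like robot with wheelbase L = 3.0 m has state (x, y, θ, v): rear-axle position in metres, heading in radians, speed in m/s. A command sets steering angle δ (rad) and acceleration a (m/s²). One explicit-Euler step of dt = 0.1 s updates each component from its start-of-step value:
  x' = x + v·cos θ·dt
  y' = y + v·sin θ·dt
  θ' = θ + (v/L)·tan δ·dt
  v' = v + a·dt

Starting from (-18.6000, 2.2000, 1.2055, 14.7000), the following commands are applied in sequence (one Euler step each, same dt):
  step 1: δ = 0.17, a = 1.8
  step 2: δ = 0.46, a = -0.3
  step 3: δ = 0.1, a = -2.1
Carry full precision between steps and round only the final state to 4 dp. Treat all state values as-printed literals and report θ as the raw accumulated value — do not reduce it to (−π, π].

(-17.6093, 6.4866, 1.5850, 14.6400)

after step 1 (δ=0.17, a=1.8): (-18.074878, 3.573006, 1.289612, 14.880000)
after step 2 (δ=0.46, a=-0.3): (-17.661967, 5.002569, 1.535354, 14.850000)
after step 3 (δ=0.1, a=-2.1): (-17.609347, 6.486636, 1.585020, 14.640000)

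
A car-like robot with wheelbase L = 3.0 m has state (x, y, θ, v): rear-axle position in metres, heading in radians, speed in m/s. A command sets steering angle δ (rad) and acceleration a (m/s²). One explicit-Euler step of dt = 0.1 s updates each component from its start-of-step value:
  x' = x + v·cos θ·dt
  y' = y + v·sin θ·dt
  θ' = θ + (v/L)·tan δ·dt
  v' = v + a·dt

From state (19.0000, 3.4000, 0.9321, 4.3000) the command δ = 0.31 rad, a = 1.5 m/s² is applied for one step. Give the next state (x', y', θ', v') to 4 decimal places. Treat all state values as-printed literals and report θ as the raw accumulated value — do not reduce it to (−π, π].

(19.2563, 3.7452, 0.9780, 4.4500)

x' = 19.0000 + 4.3000·cos(0.9321)·0.1 = 19.2563
y' = 3.4000 + 4.3000·sin(0.9321)·0.1 = 3.7452
θ' = 0.9321 + (4.3000/3.0)·tan(0.31)·0.1 = 0.9780
v' = 4.3000 + 1.5000·0.1 = 4.4500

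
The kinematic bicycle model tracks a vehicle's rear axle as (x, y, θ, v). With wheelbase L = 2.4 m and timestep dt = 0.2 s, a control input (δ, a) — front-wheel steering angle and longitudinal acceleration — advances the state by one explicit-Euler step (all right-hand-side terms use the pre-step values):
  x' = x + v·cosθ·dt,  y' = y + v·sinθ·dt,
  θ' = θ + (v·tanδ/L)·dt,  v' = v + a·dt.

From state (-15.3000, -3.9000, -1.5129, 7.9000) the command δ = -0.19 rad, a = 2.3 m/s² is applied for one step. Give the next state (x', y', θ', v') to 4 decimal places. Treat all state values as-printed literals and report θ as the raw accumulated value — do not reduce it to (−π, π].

x' = -15.3000 + 7.9000·cos(-1.5129)·0.2 = -15.2086
y' = -3.9000 + 7.9000·sin(-1.5129)·0.2 = -5.4774
θ' = -1.5129 + (7.9000/2.4)·tan(-0.19)·0.2 = -1.6395
v' = 7.9000 + 2.3000·0.2 = 8.3600

(-15.2086, -5.4774, -1.6395, 8.3600)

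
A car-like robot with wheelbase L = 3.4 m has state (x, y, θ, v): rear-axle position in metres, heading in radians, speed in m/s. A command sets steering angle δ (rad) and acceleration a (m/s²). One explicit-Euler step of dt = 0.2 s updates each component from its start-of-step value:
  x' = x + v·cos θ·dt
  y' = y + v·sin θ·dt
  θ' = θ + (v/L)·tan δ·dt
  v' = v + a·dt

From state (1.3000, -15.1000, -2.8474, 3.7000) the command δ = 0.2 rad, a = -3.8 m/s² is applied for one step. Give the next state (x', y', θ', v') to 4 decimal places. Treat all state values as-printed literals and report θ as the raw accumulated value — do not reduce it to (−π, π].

(0.5918, -15.3146, -2.8033, 2.9400)

x' = 1.3000 + 3.7000·cos(-2.8474)·0.2 = 0.5918
y' = -15.1000 + 3.7000·sin(-2.8474)·0.2 = -15.3146
θ' = -2.8474 + (3.7000/3.4)·tan(0.2)·0.2 = -2.8033
v' = 3.7000 − 3.8000·0.2 = 2.9400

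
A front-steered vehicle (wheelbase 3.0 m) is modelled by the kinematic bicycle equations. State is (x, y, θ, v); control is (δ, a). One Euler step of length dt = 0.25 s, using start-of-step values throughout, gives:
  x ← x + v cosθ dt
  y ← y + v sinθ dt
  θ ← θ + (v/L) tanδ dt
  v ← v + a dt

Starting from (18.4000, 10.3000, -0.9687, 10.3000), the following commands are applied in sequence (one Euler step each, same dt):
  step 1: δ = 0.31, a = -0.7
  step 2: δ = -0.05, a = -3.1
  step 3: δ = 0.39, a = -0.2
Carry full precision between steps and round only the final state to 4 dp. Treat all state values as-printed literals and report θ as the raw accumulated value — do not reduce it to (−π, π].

after step 1 (δ=0.31, a=-0.7): (19.858406, 8.177813, -0.693752, 10.125000)
after step 2 (δ=-0.05, a=-3.1): (21.804563, 6.559265, -0.735975, 9.350000)
after step 3 (δ=0.39, a=-0.2): (23.537064, 4.990078, -0.415695, 9.300000)

(23.5371, 4.9901, -0.4157, 9.3000)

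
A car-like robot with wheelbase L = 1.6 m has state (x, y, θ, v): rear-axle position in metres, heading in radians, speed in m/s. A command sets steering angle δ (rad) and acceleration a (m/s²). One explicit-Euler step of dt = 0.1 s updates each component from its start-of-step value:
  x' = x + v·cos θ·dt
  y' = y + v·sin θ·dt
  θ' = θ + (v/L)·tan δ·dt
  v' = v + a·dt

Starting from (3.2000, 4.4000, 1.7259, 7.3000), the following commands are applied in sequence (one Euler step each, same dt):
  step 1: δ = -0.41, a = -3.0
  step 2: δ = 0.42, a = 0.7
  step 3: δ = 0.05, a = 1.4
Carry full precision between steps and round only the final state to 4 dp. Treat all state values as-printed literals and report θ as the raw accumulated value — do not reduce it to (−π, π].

after step 1 (δ=-0.41, a=-3.0): (3.087228, 5.121237, 1.527600, 7.000000)
after step 2 (δ=0.42, a=0.7): (3.117456, 5.820584, 1.722975, 7.070000)
after step 3 (δ=0.05, a=1.4): (3.010281, 6.519413, 1.745087, 7.210000)

(3.0103, 6.5194, 1.7451, 7.2100)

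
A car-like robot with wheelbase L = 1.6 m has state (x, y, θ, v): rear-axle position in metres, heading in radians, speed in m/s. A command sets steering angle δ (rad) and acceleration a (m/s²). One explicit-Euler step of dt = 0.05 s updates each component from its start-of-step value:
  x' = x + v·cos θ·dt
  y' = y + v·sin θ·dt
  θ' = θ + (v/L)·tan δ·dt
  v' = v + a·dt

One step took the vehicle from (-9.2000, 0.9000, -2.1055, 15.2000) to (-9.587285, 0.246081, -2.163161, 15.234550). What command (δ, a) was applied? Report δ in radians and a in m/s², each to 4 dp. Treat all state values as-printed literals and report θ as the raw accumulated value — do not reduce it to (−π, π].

a = (v'−v)/dt = (0.034550)/0.05 = 0.6910
Δθ = θ'−θ = -0.057661;  (v·dt/L) = 15.2000·0.05/1.6 = 0.475000
tan δ = Δθ·L/(v·dt) = -0.121392  →  δ = -0.1208

δ = -0.1208, a = 0.6910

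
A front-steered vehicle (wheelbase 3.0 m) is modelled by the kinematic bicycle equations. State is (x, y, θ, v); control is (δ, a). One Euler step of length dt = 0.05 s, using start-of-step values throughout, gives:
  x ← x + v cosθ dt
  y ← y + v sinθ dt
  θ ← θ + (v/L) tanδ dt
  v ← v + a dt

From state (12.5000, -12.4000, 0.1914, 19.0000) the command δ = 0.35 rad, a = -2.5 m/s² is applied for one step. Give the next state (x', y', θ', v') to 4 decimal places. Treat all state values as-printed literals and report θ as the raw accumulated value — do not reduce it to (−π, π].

x' = 12.5000 + 19.0000·cos(0.1914)·0.05 = 13.4327
y' = -12.4000 + 19.0000·sin(0.1914)·0.05 = -12.2193
θ' = 0.1914 + (19.0000/3.0)·tan(0.35)·0.05 = 0.3070
v' = 19.0000 − 2.5000·0.05 = 18.8750

(13.4327, -12.2193, 0.3070, 18.8750)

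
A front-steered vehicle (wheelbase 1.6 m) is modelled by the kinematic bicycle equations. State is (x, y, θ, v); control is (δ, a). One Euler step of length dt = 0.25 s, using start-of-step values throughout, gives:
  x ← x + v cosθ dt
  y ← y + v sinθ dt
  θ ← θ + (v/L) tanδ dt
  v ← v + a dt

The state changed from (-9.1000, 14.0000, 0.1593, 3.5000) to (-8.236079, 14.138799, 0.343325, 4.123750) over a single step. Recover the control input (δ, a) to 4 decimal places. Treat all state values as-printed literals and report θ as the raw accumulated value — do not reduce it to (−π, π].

δ = 0.3246, a = 2.4950

a = (v'−v)/dt = (0.623750)/0.25 = 2.4950
Δθ = θ'−θ = 0.184025;  (v·dt/L) = 3.5000·0.25/1.6 = 0.546875
tan δ = Δθ·L/(v·dt) = 0.336503  →  δ = 0.3246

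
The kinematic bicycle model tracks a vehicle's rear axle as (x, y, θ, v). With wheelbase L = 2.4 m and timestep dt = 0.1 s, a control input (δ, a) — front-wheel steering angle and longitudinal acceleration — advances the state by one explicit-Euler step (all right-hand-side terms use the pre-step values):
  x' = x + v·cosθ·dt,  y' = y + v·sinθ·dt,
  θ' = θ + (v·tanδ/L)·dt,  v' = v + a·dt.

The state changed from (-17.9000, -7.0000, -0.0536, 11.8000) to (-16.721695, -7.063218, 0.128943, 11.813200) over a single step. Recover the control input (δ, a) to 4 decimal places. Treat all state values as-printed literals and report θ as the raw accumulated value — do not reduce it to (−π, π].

δ = 0.3555, a = 0.1320

a = (v'−v)/dt = (0.013200)/0.1 = 0.1320
Δθ = θ'−θ = 0.182543;  (v·dt/L) = 11.8000·0.1/2.4 = 0.491667
tan δ = Δθ·L/(v·dt) = 0.371274  →  δ = 0.3555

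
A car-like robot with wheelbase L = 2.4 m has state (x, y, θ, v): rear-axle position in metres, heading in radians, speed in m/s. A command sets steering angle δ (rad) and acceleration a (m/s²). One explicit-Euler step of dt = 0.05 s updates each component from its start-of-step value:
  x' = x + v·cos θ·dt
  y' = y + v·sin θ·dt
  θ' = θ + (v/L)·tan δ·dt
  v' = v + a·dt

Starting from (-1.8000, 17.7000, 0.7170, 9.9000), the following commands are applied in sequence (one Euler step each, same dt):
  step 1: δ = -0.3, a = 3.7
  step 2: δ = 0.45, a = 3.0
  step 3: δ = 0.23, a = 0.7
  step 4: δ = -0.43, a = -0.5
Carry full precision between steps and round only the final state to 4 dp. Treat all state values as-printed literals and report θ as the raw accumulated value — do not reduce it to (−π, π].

(-0.2976, 19.0523, 0.7065, 10.2450)

after step 1 (δ=-0.3, a=3.7): (-1.426879, 18.025278, 0.653199, 10.085000)
after step 2 (δ=0.45, a=3.0): (-1.026432, 18.331726, 0.754691, 10.235000)
after step 3 (δ=0.23, a=0.7): (-0.653631, 18.682307, 0.804617, 10.270000)
after step 4 (δ=-0.43, a=-0.5): (-0.297576, 19.052317, 0.706492, 10.245000)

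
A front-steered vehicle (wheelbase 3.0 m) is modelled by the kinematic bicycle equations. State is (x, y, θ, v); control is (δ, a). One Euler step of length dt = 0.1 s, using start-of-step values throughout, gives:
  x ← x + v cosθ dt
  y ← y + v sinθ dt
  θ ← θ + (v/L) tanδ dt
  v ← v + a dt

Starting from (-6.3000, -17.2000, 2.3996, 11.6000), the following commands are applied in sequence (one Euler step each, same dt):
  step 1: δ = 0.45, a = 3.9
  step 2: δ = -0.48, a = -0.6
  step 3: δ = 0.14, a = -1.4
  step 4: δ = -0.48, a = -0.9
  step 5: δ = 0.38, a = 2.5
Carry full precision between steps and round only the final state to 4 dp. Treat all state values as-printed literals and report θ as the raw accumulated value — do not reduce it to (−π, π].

(-10.6486, -13.2683, 2.3855, 11.9500)

after step 1 (δ=0.45, a=3.9): (-7.155063, -16.416121, 2.586381, 11.990000)
after step 2 (δ=-0.48, a=-0.6): (-8.173960, -15.784100, 2.378310, 11.930000)
after step 3 (δ=0.14, a=-1.4): (-9.035987, -14.959383, 2.434350, 11.790000)
after step 4 (δ=-0.48, a=-0.9): (-9.932212, -14.193340, 2.229750, 11.700000)
after step 5 (δ=0.38, a=2.5): (-10.648592, -13.268299, 2.385521, 11.950000)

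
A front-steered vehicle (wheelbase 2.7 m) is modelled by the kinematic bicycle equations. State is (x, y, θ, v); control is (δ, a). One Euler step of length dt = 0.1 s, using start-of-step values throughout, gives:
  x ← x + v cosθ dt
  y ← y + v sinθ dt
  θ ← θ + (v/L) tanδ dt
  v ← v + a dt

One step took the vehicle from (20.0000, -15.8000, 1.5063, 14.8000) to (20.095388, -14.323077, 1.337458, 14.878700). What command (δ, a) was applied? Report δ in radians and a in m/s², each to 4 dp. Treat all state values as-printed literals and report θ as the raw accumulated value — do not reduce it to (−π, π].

a = (v'−v)/dt = (0.078700)/0.1 = 0.7870
Δθ = θ'−θ = -0.168842;  (v·dt/L) = 14.8000·0.1/2.7 = 0.548148
tan δ = Δθ·L/(v·dt) = -0.308023  →  δ = -0.2988

δ = -0.2988, a = 0.7870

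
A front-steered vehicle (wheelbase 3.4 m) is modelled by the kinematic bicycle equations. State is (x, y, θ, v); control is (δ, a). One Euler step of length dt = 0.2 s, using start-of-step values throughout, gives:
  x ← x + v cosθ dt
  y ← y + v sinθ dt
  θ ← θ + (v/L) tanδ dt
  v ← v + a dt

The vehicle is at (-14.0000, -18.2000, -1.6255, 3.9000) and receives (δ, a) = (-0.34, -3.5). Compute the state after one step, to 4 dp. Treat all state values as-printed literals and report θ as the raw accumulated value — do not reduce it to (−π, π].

(-14.0426, -18.9788, -1.7067, 3.2000)

x' = -14.0000 + 3.9000·cos(-1.6255)·0.2 = -14.0426
y' = -18.2000 + 3.9000·sin(-1.6255)·0.2 = -18.9788
θ' = -1.6255 + (3.9000/3.4)·tan(-0.34)·0.2 = -1.7067
v' = 3.9000 − 3.5000·0.2 = 3.2000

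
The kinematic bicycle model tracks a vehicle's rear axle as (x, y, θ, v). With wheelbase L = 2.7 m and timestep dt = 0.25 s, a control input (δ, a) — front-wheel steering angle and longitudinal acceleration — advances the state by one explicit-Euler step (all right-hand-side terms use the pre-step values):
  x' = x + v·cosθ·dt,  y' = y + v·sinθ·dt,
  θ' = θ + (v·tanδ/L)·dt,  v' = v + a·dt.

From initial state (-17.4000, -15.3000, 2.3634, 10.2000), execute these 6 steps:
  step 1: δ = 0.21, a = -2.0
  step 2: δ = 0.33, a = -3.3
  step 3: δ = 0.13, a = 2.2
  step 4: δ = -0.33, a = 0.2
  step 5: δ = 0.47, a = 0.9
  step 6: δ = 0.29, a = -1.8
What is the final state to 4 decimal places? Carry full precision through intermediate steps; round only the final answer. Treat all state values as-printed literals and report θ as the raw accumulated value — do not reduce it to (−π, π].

after step 1 (δ=0.21, a=-2.0): (-19.216068, -13.509917, 2.564701, 9.700000)
after step 2 (δ=0.33, a=-3.3): (-21.248611, -12.187271, 2.872339, 8.875000)
after step 3 (δ=0.13, a=2.2): (-23.387419, -11.597057, 2.979774, 9.425000)
after step 4 (δ=-0.33, a=0.2): (-25.712887, -11.217433, 2.680857, 9.475000)
after step 5 (δ=0.47, a=0.9): (-27.834637, -10.164271, 3.126504, 9.700000)
after step 6 (δ=0.29, a=-1.8): (-30.259361, -10.127681, 3.394522, 9.250000)

(-30.2594, -10.1277, 3.3945, 9.2500)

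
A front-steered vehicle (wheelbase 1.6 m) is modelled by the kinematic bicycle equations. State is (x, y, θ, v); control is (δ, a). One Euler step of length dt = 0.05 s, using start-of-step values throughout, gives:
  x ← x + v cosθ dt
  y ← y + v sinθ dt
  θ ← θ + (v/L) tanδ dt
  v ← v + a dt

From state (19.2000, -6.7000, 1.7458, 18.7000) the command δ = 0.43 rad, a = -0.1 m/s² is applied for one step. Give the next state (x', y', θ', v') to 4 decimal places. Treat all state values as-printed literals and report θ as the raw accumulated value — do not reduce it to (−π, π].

x' = 19.2000 + 18.7000·cos(1.7458)·0.05 = 19.0372
y' = -6.7000 + 18.7000·sin(1.7458)·0.05 = -5.7793
θ' = 1.7458 + (18.7000/1.6)·tan(0.43)·0.05 = 2.0138
v' = 18.7000 − 0.1000·0.05 = 18.6950

(19.0372, -5.7793, 2.0138, 18.6950)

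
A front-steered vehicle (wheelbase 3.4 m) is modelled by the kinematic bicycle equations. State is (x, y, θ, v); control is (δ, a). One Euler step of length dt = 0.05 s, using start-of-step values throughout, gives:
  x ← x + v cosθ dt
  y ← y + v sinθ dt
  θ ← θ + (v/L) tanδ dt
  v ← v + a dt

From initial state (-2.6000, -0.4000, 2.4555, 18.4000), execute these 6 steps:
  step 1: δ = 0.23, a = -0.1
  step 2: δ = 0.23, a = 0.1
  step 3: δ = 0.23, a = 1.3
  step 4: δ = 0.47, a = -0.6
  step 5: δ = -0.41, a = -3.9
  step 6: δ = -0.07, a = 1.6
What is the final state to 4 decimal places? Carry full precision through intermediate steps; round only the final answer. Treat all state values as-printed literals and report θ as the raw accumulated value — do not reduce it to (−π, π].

(-7.3246, 2.3879, 2.6469, 18.3200)

after step 1 (δ=0.23, a=-0.1): (-3.311829, 0.182837, 2.518856, 18.395000)
after step 2 (δ=0.23, a=0.1): (-4.058929, 0.719291, 2.582196, 18.400000)
after step 3 (δ=0.23, a=1.3): (-4.838698, 1.207512, 2.645552, 18.465000)
after step 4 (δ=0.47, a=-0.6): (-5.650672, 1.646930, 2.783487, 18.435000)
after step 5 (δ=-0.41, a=-3.9): (-6.513949, 1.970004, 2.665657, 18.240000)
after step 6 (δ=-0.07, a=1.6): (-7.324593, 2.387855, 2.646850, 18.320000)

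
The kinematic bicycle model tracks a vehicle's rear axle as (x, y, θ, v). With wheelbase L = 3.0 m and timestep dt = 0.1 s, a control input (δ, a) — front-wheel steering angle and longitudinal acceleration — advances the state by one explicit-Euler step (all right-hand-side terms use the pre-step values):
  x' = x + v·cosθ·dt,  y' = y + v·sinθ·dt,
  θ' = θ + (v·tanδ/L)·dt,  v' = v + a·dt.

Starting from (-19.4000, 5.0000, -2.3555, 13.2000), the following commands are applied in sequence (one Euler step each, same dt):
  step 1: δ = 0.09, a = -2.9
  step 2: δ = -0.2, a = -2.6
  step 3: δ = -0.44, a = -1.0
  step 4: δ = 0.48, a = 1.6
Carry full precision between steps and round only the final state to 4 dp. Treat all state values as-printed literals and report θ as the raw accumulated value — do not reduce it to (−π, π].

after step 1 (δ=0.09, a=-2.9): (-20.332733, 4.065971, -2.315793, 12.910000)
after step 2 (δ=-0.2, a=-2.6): (-21.207991, 3.116969, -2.403026, 12.650000)
after step 3 (δ=-0.44, a=-1.0): (-22.143375, 2.265335, -2.601538, 12.550000)
after step 4 (δ=0.48, a=1.6): (-23.219764, 1.620035, -2.383749, 12.710000)

(-23.2198, 1.6200, -2.3837, 12.7100)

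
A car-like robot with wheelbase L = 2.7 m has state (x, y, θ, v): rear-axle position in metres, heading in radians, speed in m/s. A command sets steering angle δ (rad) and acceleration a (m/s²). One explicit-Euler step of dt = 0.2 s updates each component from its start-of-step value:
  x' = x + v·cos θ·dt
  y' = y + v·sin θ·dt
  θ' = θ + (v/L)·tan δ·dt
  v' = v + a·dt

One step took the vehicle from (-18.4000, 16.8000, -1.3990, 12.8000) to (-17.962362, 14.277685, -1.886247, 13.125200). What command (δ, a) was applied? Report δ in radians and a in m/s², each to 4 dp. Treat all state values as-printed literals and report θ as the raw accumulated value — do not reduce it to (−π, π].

δ = -0.4747, a = 1.6260

a = (v'−v)/dt = (0.325200)/0.2 = 1.6260
Δθ = θ'−θ = -0.487247;  (v·dt/L) = 12.8000·0.2/2.7 = 0.948148
tan δ = Δθ·L/(v·dt) = -0.513893  →  δ = -0.4747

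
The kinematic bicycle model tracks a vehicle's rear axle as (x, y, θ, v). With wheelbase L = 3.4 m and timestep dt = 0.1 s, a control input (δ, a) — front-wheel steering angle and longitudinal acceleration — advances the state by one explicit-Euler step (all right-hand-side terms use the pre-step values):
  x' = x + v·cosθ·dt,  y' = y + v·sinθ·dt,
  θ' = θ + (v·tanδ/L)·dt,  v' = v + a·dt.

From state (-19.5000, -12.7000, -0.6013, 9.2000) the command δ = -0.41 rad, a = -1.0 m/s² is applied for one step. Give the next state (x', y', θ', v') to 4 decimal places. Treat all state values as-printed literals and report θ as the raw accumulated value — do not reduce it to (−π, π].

(-18.7414, -13.2205, -0.7189, 9.1000)

x' = -19.5000 + 9.2000·cos(-0.6013)·0.1 = -18.7414
y' = -12.7000 + 9.2000·sin(-0.6013)·0.1 = -13.2205
θ' = -0.6013 + (9.2000/3.4)·tan(-0.41)·0.1 = -0.7189
v' = 9.2000 − 1.0000·0.1 = 9.1000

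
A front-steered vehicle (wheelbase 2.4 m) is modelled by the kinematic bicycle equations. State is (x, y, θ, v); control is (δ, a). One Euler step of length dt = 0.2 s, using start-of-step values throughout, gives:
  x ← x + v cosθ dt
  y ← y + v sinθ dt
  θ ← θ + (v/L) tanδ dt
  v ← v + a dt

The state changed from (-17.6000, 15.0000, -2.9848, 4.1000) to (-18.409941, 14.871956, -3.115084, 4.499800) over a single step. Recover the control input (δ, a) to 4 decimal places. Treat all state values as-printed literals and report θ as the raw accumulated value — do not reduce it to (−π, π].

a = (v'−v)/dt = (0.399800)/0.2 = 1.9990
Δθ = θ'−θ = -0.130284;  (v·dt/L) = 4.1000·0.2/2.4 = 0.341667
tan δ = Δθ·L/(v·dt) = -0.381319  →  δ = -0.3643

δ = -0.3643, a = 1.9990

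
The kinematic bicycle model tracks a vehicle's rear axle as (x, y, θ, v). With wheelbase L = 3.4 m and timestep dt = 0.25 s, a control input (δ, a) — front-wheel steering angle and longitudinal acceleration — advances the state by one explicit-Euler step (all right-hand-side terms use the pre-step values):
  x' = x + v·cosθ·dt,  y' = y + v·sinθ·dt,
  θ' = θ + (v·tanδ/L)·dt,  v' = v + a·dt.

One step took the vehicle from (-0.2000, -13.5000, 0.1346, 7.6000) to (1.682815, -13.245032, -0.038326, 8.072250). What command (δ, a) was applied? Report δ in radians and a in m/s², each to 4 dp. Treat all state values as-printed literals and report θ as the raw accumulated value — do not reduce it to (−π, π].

a = (v'−v)/dt = (0.472250)/0.25 = 1.8890
Δθ = θ'−θ = -0.172926;  (v·dt/L) = 7.6000·0.25/3.4 = 0.558824
tan δ = Δθ·L/(v·dt) = -0.309447  →  δ = -0.3001

δ = -0.3001, a = 1.8890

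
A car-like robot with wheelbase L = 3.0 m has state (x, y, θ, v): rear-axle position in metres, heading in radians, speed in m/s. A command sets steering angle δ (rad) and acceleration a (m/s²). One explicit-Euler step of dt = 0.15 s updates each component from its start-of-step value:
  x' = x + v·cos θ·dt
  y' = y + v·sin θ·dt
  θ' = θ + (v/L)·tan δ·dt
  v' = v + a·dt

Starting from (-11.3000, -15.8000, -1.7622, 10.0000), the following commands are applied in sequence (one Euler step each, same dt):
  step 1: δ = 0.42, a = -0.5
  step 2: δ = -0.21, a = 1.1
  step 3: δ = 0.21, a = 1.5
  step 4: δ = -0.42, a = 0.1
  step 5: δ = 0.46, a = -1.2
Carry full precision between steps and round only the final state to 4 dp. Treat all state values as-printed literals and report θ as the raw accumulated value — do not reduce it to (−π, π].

(-11.9004, -23.3360, -1.5116, 10.1500)

after step 1 (δ=0.42, a=-0.5): (-11.585356, -17.272607, -1.538914, 9.925000)
after step 2 (δ=-0.21, a=1.1): (-11.537899, -18.760601, -1.644686, 10.090000)
after step 3 (δ=0.21, a=1.5): (-11.649628, -20.269971, -1.537155, 10.315000)
after step 4 (δ=-0.42, a=0.1): (-11.597587, -21.816346, -1.767475, 10.330000)
after step 5 (δ=0.46, a=-1.2): (-11.900380, -23.335973, -1.511576, 10.150000)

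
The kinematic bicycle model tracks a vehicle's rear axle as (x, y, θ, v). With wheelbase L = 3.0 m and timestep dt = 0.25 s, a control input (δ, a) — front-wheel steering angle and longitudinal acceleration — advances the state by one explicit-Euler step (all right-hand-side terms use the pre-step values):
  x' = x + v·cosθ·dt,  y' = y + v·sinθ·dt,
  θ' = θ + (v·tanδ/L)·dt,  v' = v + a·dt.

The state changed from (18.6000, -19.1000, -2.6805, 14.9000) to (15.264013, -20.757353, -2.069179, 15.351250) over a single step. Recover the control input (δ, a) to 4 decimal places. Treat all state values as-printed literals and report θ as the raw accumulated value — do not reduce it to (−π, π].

a = (v'−v)/dt = (0.451250)/0.25 = 1.8050
Δθ = θ'−θ = 0.611321;  (v·dt/L) = 14.9000·0.25/3.0 = 1.241667
tan δ = Δθ·L/(v·dt) = 0.492339  →  δ = 0.4575

δ = 0.4575, a = 1.8050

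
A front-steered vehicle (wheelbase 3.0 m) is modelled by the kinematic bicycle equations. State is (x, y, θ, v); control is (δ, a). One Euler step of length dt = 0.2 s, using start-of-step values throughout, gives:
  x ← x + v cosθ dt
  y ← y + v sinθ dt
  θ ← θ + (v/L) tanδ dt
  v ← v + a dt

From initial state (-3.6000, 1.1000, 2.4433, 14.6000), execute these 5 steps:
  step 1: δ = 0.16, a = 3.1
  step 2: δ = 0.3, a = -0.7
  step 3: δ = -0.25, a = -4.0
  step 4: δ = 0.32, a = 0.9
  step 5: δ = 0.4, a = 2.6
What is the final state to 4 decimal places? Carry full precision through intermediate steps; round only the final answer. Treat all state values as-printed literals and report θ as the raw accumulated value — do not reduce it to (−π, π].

after step 1 (δ=0.16, a=3.1): (-5.836548, 2.977300, 2.600376, 15.220000)
after step 2 (δ=0.3, a=-0.7): (-8.445507, 4.545505, 2.914249, 15.080000)
after step 3 (δ=-0.25, a=-4.0): (-11.383901, 5.225282, 2.657545, 14.280000)
after step 4 (δ=0.32, a=0.9): (-13.911800, 6.554365, 2.973028, 14.460000)
after step 5 (δ=0.4, a=2.6): (-16.762811, 7.039548, 3.380601, 14.980000)

(-16.7628, 7.0395, 3.3806, 14.9800)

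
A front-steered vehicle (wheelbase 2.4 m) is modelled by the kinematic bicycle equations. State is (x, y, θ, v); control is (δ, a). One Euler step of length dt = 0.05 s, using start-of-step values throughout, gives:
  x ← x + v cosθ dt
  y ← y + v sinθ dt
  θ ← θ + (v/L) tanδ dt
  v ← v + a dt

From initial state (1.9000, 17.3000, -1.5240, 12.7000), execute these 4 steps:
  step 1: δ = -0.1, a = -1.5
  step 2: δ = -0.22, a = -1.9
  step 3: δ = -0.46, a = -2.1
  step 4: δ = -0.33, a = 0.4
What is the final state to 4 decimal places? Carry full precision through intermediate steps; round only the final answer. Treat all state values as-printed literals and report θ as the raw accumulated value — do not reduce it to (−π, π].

after step 1 (δ=-0.1, a=-1.5): (1.929705, 16.665695, -1.550547, 12.625000)
after step 2 (δ=-0.22, a=-1.9): (1.942486, 16.034575, -1.609363, 12.530000)
after step 3 (δ=-0.46, a=-2.1): (1.918330, 15.408540, -1.738696, 12.425000)
after step 4 (δ=-0.33, a=0.4): (1.814512, 14.796027, -1.827360, 12.445000)

(1.8145, 14.7960, -1.8274, 12.4450)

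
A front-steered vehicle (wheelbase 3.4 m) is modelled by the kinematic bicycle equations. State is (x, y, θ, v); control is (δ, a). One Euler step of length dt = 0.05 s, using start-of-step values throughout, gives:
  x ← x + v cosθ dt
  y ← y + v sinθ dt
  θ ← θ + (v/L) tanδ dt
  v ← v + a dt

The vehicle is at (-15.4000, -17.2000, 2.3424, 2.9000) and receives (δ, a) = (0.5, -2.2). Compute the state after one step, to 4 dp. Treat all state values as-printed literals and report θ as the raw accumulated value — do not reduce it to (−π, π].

(-15.5011, -17.0961, 2.3657, 2.7900)

x' = -15.4000 + 2.9000·cos(2.3424)·0.05 = -15.5011
y' = -17.2000 + 2.9000·sin(2.3424)·0.05 = -17.0961
θ' = 2.3424 + (2.9000/3.4)·tan(0.5)·0.05 = 2.3657
v' = 2.9000 − 2.2000·0.05 = 2.7900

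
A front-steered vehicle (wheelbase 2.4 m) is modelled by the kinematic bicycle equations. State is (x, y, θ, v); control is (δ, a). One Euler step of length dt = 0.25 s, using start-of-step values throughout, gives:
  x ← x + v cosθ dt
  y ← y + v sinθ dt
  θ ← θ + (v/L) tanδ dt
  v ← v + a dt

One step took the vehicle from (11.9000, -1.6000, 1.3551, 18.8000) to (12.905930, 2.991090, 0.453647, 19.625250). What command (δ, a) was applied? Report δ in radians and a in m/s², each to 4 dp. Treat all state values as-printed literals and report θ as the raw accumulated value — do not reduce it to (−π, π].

a = (v'−v)/dt = (0.825250)/0.25 = 3.3010
Δθ = θ'−θ = -0.901453;  (v·dt/L) = 18.8000·0.25/2.4 = 1.958333
tan δ = Δθ·L/(v·dt) = -0.460316  →  δ = -0.4314

δ = -0.4314, a = 3.3010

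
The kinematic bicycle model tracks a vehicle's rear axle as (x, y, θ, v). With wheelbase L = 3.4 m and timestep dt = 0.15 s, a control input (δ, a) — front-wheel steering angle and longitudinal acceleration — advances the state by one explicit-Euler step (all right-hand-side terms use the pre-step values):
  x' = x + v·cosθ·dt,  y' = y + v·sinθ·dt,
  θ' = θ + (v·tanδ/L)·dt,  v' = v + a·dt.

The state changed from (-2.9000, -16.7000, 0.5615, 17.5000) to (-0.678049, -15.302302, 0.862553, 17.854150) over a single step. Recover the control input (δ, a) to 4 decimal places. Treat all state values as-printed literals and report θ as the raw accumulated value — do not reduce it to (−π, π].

δ = 0.3718, a = 2.3610

a = (v'−v)/dt = (0.354150)/0.15 = 2.3610
Δθ = θ'−θ = 0.301053;  (v·dt/L) = 17.5000·0.15/3.4 = 0.772059
tan δ = Δθ·L/(v·dt) = 0.389935  →  δ = 0.3718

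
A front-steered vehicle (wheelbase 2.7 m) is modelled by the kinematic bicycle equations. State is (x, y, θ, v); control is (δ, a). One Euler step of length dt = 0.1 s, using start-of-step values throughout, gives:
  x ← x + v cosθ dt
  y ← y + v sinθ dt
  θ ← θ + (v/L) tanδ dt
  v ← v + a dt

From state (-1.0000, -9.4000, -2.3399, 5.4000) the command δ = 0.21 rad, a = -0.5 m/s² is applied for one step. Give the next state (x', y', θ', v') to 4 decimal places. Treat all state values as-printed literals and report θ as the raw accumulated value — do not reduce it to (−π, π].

x' = -1.0000 + 5.4000·cos(-2.3399)·0.1 = -1.3756
y' = -9.4000 + 5.4000·sin(-2.3399)·0.1 = -9.7880
θ' = -2.3399 + (5.4000/2.7)·tan(0.21)·0.1 = -2.2973
v' = 5.4000 − 0.5000·0.1 = 5.3500

(-1.3756, -9.7880, -2.2973, 5.3500)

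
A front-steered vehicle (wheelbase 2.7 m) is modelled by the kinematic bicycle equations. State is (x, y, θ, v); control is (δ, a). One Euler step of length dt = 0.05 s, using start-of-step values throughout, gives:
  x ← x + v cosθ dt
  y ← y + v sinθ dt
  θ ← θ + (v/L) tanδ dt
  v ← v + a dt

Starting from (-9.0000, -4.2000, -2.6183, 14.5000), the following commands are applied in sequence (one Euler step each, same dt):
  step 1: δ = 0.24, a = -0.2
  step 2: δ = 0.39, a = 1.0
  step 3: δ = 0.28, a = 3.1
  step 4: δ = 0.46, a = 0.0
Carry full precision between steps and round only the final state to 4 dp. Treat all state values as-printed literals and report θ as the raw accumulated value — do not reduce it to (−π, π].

(-11.3108, -5.9478, -2.2300, 14.6950)

after step 1 (δ=0.24, a=-0.2): (-9.627979, -4.562308, -2.552589, 14.490000)
after step 2 (δ=0.39, a=1.0): (-10.230397, -4.964791, -2.442289, 14.540000)
after step 3 (δ=0.28, a=3.1): (-10.786764, -5.432750, -2.364863, 14.695000)
after step 4 (δ=0.46, a=0.0): (-11.310794, -5.947774, -2.230036, 14.695000)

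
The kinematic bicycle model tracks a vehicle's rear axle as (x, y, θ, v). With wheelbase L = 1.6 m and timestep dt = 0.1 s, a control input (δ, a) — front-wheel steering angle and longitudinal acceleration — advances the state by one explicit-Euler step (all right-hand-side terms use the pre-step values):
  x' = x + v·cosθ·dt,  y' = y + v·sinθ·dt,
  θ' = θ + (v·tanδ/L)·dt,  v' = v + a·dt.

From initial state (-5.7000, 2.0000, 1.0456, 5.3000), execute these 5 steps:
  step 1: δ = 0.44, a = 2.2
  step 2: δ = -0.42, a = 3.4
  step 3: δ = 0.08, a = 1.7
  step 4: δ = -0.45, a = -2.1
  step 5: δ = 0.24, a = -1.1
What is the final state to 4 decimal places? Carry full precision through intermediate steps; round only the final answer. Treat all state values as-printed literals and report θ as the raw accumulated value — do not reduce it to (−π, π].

after step 1 (δ=0.44, a=2.2): (-5.434267, 2.458570, 1.201546, 5.520000)
after step 2 (δ=-0.42, a=3.4): (-5.235041, 2.973364, 1.047479, 5.860000)
after step 3 (δ=0.08, a=1.7): (-4.942184, 3.480937, 1.076841, 6.030000)
after step 4 (δ=-0.45, a=-2.1): (-4.656294, 4.011857, 0.894790, 5.820000)
after step 5 (δ=0.24, a=-1.1): (-4.292147, 4.465862, 0.983806, 5.710000)

(-4.2921, 4.4659, 0.9838, 5.7100)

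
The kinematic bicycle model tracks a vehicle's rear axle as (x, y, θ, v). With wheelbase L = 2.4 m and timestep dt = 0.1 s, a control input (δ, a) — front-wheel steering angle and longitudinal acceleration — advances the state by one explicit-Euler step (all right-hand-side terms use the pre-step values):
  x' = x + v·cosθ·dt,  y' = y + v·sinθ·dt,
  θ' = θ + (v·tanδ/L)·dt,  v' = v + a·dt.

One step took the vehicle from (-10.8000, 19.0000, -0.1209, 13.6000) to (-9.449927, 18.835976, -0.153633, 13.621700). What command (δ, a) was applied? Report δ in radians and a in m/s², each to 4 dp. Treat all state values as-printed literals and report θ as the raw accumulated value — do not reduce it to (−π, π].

a = (v'−v)/dt = (0.021700)/0.1 = 0.2170
Δθ = θ'−θ = -0.032733;  (v·dt/L) = 13.6000·0.1/2.4 = 0.566667
tan δ = Δθ·L/(v·dt) = -0.057764  →  δ = -0.0577

δ = -0.0577, a = 0.2170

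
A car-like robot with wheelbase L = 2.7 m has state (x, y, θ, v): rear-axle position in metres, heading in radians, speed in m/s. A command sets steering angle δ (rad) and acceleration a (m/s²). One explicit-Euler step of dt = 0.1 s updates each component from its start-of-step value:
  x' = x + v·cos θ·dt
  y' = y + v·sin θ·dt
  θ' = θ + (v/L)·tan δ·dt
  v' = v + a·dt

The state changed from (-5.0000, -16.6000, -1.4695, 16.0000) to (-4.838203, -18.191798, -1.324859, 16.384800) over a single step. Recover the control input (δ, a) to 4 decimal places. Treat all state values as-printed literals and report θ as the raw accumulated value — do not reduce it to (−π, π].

a = (v'−v)/dt = (0.384800)/0.1 = 3.8480
Δθ = θ'−θ = 0.144641;  (v·dt/L) = 16.0000·0.1/2.7 = 0.592593
tan δ = Δθ·L/(v·dt) = 0.244082  →  δ = 0.2394

δ = 0.2394, a = 3.8480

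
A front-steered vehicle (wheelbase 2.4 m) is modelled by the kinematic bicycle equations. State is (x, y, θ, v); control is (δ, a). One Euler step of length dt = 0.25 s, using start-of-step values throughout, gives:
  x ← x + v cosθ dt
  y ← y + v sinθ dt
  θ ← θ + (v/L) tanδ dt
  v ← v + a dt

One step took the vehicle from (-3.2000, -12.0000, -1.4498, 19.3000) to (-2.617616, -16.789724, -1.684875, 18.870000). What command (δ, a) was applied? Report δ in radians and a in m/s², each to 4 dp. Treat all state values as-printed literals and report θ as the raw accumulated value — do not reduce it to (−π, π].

δ = -0.1164, a = -1.7200

a = (v'−v)/dt = (-0.430000)/0.25 = -1.7200
Δθ = θ'−θ = -0.235075;  (v·dt/L) = 19.3000·0.25/2.4 = 2.010417
tan δ = Δθ·L/(v·dt) = -0.116928  →  δ = -0.1164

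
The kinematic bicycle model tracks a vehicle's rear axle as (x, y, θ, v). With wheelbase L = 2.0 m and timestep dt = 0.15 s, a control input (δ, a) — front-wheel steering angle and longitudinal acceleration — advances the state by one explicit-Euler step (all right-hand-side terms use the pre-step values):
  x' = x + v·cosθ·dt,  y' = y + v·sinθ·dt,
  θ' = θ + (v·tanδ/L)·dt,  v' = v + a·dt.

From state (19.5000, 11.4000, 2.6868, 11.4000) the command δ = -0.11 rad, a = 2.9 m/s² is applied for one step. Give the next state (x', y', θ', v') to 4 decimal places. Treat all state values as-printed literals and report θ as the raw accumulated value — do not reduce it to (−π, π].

(17.9638, 12.1512, 2.5924, 11.8350)

x' = 19.5000 + 11.4000·cos(2.6868)·0.15 = 17.9638
y' = 11.4000 + 11.4000·sin(2.6868)·0.15 = 12.1512
θ' = 2.6868 + (11.4000/2.0)·tan(-0.11)·0.15 = 2.5924
v' = 11.4000 + 2.9000·0.15 = 11.8350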